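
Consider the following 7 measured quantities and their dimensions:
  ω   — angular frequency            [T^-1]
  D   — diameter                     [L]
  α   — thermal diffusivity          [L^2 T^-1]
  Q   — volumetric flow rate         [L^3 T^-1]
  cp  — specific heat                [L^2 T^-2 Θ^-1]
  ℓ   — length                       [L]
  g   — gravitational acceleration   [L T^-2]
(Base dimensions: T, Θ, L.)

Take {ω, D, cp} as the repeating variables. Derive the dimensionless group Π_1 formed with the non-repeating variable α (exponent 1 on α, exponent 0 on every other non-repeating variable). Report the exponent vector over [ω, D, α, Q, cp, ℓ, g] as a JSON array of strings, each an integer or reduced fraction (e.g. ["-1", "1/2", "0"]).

Exponent matrix [T,Θ,L] × [ω,D,α,Q,cp,ℓ,g]:
  T: [-1  0 -1 -1 -2  0 -2]
  Θ: [ 0  0  0  0 -1  0  0]
  L: [ 0  1  2  3  2  1  1]
RREF → pivots at {ω,D,cp} ⇒ r = 3
Pivot set = {ω,D,cp}, free = {α,Q,ℓ,g}
RREF:
  r0: [   1    0    1    1    0    0    2]
  r1: [   0    1    2    3    0    1    1]
  r2: [   0    0    0    0    1    0    0]
Fix exponent of α at 1, Q at 0, ℓ at 0, g at 0; solve each RREF row for its pivot's exponent:
  r0: exp(ω) + (1)·1 = 0 ⇒ exp(ω) = -1
  r1: exp(D) + (2)·1 = 0 ⇒ exp(D) = -2
  r2: exp(cp) + (0)·1 = 0 ⇒ exp(cp) = 0
Π_1 = ω^-1 · D^-2 · α

["-1", "-2", "1", "0", "0", "0", "0"]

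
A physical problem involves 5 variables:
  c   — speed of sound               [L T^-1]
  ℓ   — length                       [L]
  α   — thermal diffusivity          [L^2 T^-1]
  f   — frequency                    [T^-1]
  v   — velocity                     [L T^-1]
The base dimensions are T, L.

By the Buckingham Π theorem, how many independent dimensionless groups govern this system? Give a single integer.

Write exponents as rows T,L / cols c,ℓ,α,f,v:
  T: [-1  0 -1 -1 -1]
  L: [ 1  1  2  0  1]
RREF → pivots at {c,ℓ} ⇒ r = 2
Π count = n − r = 5 − 2 = 3

3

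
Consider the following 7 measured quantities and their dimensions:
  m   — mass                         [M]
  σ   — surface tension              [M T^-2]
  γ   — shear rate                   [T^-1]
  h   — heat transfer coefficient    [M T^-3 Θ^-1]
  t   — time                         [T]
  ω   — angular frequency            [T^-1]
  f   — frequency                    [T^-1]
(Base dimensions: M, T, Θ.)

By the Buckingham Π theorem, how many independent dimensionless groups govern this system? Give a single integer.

4

Exponent matrix [M,T,Θ] × [m,σ,γ,h,t,ω,f]:
  M: [ 1  1  0  1  0  0  0]
  T: [ 0 -2 -1 -3  1 -1 -1]
  Θ: [ 0  0  0 -1  0  0  0]
Row reduction gives pivot columns m,σ,h; rank = 3
7 vars − rank 3 = 4 Π groups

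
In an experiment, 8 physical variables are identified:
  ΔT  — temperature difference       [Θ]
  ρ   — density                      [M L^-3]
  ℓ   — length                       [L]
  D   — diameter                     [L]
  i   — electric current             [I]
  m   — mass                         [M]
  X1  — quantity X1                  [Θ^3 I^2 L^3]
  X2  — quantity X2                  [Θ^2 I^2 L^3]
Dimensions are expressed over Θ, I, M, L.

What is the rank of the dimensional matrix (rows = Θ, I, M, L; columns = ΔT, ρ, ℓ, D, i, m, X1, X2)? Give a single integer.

4

Write exponents as rows Θ,I,M,L / cols ΔT,ρ,ℓ,D,i,m,X1,X2:
  Θ: [ 1  0  0  0  0  0  3  2]
  I: [ 0  0  0  0  1  0  2  2]
  M: [ 0  1  0  0  0  1  0  0]
  L: [ 0 -3  1  1  0  0  3  3]
RREF → pivots at {ΔT,ρ,ℓ,i} ⇒ r = 4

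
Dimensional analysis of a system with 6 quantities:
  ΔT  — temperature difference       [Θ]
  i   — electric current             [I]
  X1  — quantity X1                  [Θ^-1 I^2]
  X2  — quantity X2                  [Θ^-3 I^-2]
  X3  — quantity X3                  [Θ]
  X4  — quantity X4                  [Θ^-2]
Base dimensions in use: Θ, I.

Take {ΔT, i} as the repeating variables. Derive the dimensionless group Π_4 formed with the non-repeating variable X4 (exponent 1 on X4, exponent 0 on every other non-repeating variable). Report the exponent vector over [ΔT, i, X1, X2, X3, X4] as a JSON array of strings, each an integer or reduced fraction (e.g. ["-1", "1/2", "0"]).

["2", "0", "0", "0", "0", "1"]

Write exponents as rows Θ,I / cols ΔT,i,X1,X2,X3,X4:
  Θ: [ 1  0 -1 -3  1 -2]
  I: [ 0  1  2 -2  0  0]
Row reduction gives pivot columns ΔT,i; rank = 2
Repeat: ΔT,i; free: X1,X2,X3,X4
RREF:
  r0: [   1    0   -1   -3    1   -2]
  r1: [   0    1    2   -2    0    0]
Fix exponent of X4 at 1, X1 at 0, X2 at 0, X3 at 0; solve each RREF row for its pivot's exponent:
  r0: exp(ΔT) + (-2)·1 = 0 ⇒ exp(ΔT) = 2
  r1: exp(i) + (0)·1 = 0 ⇒ exp(i) = 0
Π_4 = ΔT^2 · X4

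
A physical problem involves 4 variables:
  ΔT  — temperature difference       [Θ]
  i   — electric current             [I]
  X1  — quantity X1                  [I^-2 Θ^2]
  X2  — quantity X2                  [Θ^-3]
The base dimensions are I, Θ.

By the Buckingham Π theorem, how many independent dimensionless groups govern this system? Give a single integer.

Dimensional matrix (I×Θ by ΔT×i×X1×X2):
  I: [ 0  1 -2  0]
  Θ: [ 1  0  2 -3]
Row reduction gives pivot columns ΔT,i; rank = 2
Π count = n − r = 4 − 2 = 2

2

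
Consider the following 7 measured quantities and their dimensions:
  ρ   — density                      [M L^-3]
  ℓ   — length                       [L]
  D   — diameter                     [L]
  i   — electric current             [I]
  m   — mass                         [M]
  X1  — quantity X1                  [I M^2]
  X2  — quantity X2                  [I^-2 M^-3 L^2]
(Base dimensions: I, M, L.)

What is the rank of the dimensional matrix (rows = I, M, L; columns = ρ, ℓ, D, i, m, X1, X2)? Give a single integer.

Dimensional matrix (I×M×L by ρ×ℓ×D×i×m×X1×X2):
  I: [ 0  0  0  1  0  1 -2]
  M: [ 1  0  0  0  1  2 -3]
  L: [-3  1  1  0  0  0  2]
Row reduction gives pivot columns ρ,ℓ,i; rank = 3

3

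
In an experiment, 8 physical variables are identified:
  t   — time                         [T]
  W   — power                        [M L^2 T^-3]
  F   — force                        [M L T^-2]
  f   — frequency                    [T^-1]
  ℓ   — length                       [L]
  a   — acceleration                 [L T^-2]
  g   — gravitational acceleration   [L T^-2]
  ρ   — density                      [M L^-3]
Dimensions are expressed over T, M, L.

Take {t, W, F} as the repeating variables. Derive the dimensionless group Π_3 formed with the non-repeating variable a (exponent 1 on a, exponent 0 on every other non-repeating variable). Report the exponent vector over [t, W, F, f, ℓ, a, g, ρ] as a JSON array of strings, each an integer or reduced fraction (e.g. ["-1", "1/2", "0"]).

Write exponents as rows T,M,L / cols t,W,F,f,ℓ,a,g,ρ:
  T: [ 1 -3 -2 -1  0 -2 -2  0]
  M: [ 0  1  1  0  0  0  0  1]
  L: [ 0  2  1  0  1  1  1 -3]
Row reduction gives pivot columns t,W,F; rank = 3
Pivot set = {t,W,F}, free = {f,ℓ,a,g,ρ}
RREF:
  r0: [   1    0    0   -1    1   -1   -1   -2]
  r1: [   0    1    0    0    1    1    1   -4]
  r2: [   0    0    1    0   -1   -1   -1    5]
Fix exponent of a at 1, f at 0, ℓ at 0, g at 0, ρ at 0; solve each RREF row for its pivot's exponent:
  r0: exp(t) + (-1)·1 = 0 ⇒ exp(t) = 1
  r1: exp(W) + (1)·1 = 0 ⇒ exp(W) = -1
  r2: exp(F) + (-1)·1 = 0 ⇒ exp(F) = 1
Π_3 = t · W^-1 · F · a

["1", "-1", "1", "0", "0", "1", "0", "0"]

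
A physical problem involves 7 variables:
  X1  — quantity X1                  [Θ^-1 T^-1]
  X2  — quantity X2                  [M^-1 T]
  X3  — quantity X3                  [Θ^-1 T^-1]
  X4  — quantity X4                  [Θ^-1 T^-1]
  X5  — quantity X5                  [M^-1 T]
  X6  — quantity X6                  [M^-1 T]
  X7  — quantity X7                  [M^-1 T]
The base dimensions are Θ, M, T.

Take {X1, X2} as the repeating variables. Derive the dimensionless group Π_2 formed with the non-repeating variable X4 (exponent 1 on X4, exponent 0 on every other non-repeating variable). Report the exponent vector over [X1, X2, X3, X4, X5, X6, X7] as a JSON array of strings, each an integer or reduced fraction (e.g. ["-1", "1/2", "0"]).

["-1", "0", "0", "1", "0", "0", "0"]

Dimensional matrix (Θ×M×T by X1×X2×X3×X4×X5×X6×X7):
  Θ: [-1  0 -1 -1  0  0  0]
  M: [ 0 -1  0  0 -1 -1 -1]
  T: [-1  1 -1 -1  1  1  1]
Row reduction gives pivot columns X1,X2; rank = 2
Pivot set = {X1,X2}, free = {X3,X4,X5,X6,X7}
RREF:
  r0: [   1    0    1    1    0    0    0]
  r1: [   0    1    0    0    1    1    1]
  r2: [   0    0    0    0    0    0    0]
Fix exponent of X4 at 1, X3 at 0, X5 at 0, X6 at 0, X7 at 0; solve each RREF row for its pivot's exponent:
  r0: exp(X1) + (1)·1 = 0 ⇒ exp(X1) = -1
  r1: exp(X2) + (0)·1 = 0 ⇒ exp(X2) = 0
Π_2 = X1^-1 · X4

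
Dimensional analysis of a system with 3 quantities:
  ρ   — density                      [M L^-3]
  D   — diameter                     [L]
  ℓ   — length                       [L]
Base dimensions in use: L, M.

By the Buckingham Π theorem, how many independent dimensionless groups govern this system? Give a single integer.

1

Exponent matrix [L,M] × [ρ,D,ℓ]:
  L: [-3  1  1]
  M: [ 1  0  0]
Echelon form has 2 nonzero rows (pivots: ρ,D)
3 vars − rank 2 = 1 Π group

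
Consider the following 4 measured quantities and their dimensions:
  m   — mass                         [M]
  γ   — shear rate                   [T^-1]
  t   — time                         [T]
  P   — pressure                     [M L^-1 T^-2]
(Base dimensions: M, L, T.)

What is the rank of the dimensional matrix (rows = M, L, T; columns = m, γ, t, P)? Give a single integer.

Write exponents as rows M,L,T / cols m,γ,t,P:
  M: [ 1  0  0  1]
  L: [ 0  0  0 -1]
  T: [ 0 -1  1 -2]
Row reduction gives pivot columns m,γ,P; rank = 3

3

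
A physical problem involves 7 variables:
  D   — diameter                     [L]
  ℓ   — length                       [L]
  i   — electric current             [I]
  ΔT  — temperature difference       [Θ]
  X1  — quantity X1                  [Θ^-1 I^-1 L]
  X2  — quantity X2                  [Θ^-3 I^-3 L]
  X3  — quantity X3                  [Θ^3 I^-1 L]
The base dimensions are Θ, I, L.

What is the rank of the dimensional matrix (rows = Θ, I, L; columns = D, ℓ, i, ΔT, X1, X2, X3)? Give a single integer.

Dimensional matrix (Θ×I×L by D×ℓ×i×ΔT×X1×X2×X3):
  Θ: [ 0  0  0  1 -1 -3  3]
  I: [ 0  0  1  0 -1 -3 -1]
  L: [ 1  1  0  0  1  1  1]
Row reduction gives pivot columns D,i,ΔT; rank = 3

3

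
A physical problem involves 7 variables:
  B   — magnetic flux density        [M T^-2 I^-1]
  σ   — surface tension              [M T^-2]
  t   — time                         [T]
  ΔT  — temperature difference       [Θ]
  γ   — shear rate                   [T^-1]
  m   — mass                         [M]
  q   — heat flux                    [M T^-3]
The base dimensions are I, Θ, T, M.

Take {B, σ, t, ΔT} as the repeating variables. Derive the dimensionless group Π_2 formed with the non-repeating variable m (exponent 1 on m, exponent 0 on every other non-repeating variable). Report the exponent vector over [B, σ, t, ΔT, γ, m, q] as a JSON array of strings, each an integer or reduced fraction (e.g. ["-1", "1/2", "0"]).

Exponent matrix [I,Θ,T,M] × [B,σ,t,ΔT,γ,m,q]:
  I: [-1  0  0  0  0  0  0]
  Θ: [ 0  0  0  1  0  0  0]
  T: [-2 -2  1  0 -1  0 -3]
  M: [ 1  1  0  0  0  1  1]
RREF → pivots at {B,σ,t,ΔT} ⇒ r = 4
Repeat: B,σ,t,ΔT; free: γ,m,q
RREF:
  r0: [   1    0    0    0    0    0    0]
  r1: [   0    1    0    0    0    1    1]
  r2: [   0    0    1    0   -1    2   -1]
  r3: [   0    0    0    1    0    0    0]
Fix exponent of m at 1, γ at 0, q at 0; solve each RREF row for its pivot's exponent:
  r0: exp(B) + (0)·1 = 0 ⇒ exp(B) = 0
  r1: exp(σ) + (1)·1 = 0 ⇒ exp(σ) = -1
  r2: exp(t) + (2)·1 = 0 ⇒ exp(t) = -2
  r3: exp(ΔT) + (0)·1 = 0 ⇒ exp(ΔT) = 0
Π_2 = σ^-1 · t^-2 · m

["0", "-1", "-2", "0", "0", "1", "0"]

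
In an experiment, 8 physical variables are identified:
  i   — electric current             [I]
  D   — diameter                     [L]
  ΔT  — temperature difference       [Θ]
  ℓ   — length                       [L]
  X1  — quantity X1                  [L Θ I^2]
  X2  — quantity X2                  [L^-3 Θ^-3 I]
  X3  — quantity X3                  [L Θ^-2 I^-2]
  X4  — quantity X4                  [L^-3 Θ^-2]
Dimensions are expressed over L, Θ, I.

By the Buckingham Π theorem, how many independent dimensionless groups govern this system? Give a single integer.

Dimensional matrix (L×Θ×I by i×D×ΔT×ℓ×X1×X2×X3×X4):
  L: [ 0  1  0  1  1 -3  1 -3]
  Θ: [ 0  0  1  0  1 -3 -2 -2]
  I: [ 1  0  0  0  2  1 -2  0]
Row reduction gives pivot columns i,D,ΔT; rank = 3
Π count = n − r = 8 − 3 = 5

5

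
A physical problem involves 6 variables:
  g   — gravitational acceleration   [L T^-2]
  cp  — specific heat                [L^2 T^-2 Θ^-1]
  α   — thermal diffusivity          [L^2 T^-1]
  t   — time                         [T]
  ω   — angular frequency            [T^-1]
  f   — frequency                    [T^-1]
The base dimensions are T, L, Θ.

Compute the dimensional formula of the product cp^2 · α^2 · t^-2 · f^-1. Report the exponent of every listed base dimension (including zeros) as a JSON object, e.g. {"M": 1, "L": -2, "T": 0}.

{"T": -7, "L": 8, "Θ": -2}

Write exponents as rows T,L,Θ / cols g,cp,α,t,ω,f:
  T: [-2 -2 -1  1 -1 -1]
  L: [ 1  2  2  0  0  0]
  Θ: [ 0 -1  0  0  0  0]
  [T]: (2)·-2+(2)·-1+(-2)·1+(-1)·-1 = -7
  [L]: (2)·2+(2)·2+(-2)·0+(-1)·0 = 8
  [Θ]: (2)·-1+(2)·0+(-2)·0+(-1)·0 = -2
⇒ T^-7 L^8 Θ^-2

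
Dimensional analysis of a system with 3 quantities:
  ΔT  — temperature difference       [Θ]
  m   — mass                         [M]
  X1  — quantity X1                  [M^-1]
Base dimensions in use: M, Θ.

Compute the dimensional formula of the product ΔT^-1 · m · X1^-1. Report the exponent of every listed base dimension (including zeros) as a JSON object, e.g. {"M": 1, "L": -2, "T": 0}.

{"M": 2, "Θ": -1}

Dimensional matrix (M×Θ by ΔT×m×X1):
  M: [ 0  1 -1]
  Θ: [ 1  0  0]
  [M]: (-1)·0+(1)·1+(-1)·-1 = 2
  [Θ]: (-1)·1+(1)·0+(-1)·0 = -1
⇒ M^2 Θ^-1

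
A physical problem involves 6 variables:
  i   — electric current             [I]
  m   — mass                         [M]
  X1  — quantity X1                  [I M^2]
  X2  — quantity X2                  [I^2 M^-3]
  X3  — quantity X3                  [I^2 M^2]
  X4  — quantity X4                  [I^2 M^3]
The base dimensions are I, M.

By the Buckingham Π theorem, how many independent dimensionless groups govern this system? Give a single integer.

4

Dimensional matrix (I×M by i×m×X1×X2×X3×X4):
  I: [ 1  0  1  2  2  2]
  M: [ 0  1  2 -3  2  3]
RREF → pivots at {i,m} ⇒ r = 2
n=6, r=2 ⇒ 4 dimensionless groups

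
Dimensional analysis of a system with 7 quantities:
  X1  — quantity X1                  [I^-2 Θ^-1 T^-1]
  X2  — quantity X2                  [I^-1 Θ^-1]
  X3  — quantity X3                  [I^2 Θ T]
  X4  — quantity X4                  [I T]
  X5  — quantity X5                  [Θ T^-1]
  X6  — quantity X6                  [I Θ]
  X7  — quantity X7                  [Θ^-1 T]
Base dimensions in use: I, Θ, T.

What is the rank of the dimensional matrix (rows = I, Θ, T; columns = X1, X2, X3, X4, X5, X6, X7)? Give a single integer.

Exponent matrix [I,Θ,T] × [X1,X2,X3,X4,X5,X6,X7]:
  I: [-2 -1  2  1  0  1  0]
  Θ: [-1 -1  1  0  1  1 -1]
  T: [-1  0  1  1 -1  0  1]
Echelon form has 2 nonzero rows (pivots: X1,X2)

2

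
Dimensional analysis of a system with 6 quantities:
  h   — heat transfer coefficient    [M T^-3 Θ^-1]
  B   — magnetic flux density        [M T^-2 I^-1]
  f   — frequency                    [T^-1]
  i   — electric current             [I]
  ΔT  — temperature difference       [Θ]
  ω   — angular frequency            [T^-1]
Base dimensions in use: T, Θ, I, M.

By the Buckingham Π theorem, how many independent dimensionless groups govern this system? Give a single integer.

2

Dimensional matrix (T×Θ×I×M by h×B×f×i×ΔT×ω):
  T: [-3 -2 -1  0  0 -1]
  Θ: [-1  0  0  0  1  0]
  I: [ 0 -1  0  1  0  0]
  M: [ 1  1  0  0  0  0]
Echelon form has 4 nonzero rows (pivots: h,B,f,i)
6 vars − rank 4 = 2 Π groups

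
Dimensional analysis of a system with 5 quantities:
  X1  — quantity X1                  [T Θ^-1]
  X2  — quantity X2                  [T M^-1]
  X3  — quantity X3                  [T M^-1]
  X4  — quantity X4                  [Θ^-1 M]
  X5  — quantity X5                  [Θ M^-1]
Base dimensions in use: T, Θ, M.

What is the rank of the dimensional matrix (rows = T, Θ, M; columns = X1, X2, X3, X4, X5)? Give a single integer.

2

Exponent matrix [T,Θ,M] × [X1,X2,X3,X4,X5]:
  T: [ 1  1  1  0  0]
  Θ: [-1  0  0 -1  1]
  M: [ 0 -1 -1  1 -1]
RREF → pivots at {X1,X2} ⇒ r = 2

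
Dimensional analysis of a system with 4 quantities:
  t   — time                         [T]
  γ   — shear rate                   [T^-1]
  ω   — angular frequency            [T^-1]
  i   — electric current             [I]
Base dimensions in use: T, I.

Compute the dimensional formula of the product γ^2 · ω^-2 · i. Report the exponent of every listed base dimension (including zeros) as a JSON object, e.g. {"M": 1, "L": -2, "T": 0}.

Dimensional matrix (T×I by t×γ×ω×i):
  T: [ 1 -1 -1  0]
  I: [ 0  0  0  1]
  [T]: (2)·-1+(-2)·-1+(1)·0 = 0
  [I]: (2)·0+(-2)·0+(1)·1 = 1
⇒ I

{"T": 0, "I": 1}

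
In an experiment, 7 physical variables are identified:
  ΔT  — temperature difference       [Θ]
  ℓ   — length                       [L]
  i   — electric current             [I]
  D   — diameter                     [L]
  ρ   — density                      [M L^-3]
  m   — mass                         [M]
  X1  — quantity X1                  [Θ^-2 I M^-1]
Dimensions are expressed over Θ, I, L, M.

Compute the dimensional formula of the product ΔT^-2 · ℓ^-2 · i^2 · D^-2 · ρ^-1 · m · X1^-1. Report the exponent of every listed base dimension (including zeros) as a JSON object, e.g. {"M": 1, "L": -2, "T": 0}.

{"Θ": 0, "I": 1, "L": -1, "M": 1}

Dimensional matrix (Θ×I×L×M by ΔT×ℓ×i×D×ρ×m×X1):
  Θ: [ 1  0  0  0  0  0 -2]
  I: [ 0  0  1  0  0  0  1]
  L: [ 0  1  0  1 -3  0  0]
  M: [ 0  0  0  0  1  1 -1]
  [Θ]: (-2)·1+(-2)·0+(2)·0+(-2)·0+(-1)·0+(1)·0+(-1)·-2 = 0
  [I]: (-2)·0+(-2)·0+(2)·1+(-2)·0+(-1)·0+(1)·0+(-1)·1 = 1
  [L]: (-2)·0+(-2)·1+(2)·0+(-2)·1+(-1)·-3+(1)·0+(-1)·0 = -1
  [M]: (-2)·0+(-2)·0+(2)·0+(-2)·0+(-1)·1+(1)·1+(-1)·-1 = 1
⇒ I L^-1 M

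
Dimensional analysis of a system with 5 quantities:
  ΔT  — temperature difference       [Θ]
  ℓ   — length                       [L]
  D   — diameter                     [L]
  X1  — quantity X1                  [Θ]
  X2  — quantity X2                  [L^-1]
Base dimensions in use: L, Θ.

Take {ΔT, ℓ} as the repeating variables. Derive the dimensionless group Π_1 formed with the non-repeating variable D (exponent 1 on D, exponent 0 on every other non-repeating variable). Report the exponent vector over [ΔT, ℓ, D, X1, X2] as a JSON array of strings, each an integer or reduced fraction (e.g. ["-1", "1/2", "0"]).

Write exponents as rows L,Θ / cols ΔT,ℓ,D,X1,X2:
  L: [ 0  1  1  0 -1]
  Θ: [ 1  0  0  1  0]
RREF → pivots at {ΔT,ℓ} ⇒ r = 2
Pivot set = {ΔT,ℓ}, free = {D,X1,X2}
RREF:
  r0: [   1    0    0    1    0]
  r1: [   0    1    1    0   -1]
Fix exponent of D at 1, X1 at 0, X2 at 0; solve each RREF row for its pivot's exponent:
  r0: exp(ΔT) + (0)·1 = 0 ⇒ exp(ΔT) = 0
  r1: exp(ℓ) + (1)·1 = 0 ⇒ exp(ℓ) = -1
Π_1 = ℓ^-1 · D

["0", "-1", "1", "0", "0"]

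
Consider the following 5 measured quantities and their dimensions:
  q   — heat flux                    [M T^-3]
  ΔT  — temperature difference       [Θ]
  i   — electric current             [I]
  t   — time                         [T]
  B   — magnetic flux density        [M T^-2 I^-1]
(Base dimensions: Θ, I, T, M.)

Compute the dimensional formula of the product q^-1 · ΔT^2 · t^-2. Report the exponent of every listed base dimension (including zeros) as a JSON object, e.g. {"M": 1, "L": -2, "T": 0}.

Dimensional matrix (Θ×I×T×M by q×ΔT×i×t×B):
  Θ: [ 0  1  0  0  0]
  I: [ 0  0  1  0 -1]
  T: [-3  0  0  1 -2]
  M: [ 1  0  0  0  1]
  [Θ]: (-1)·0+(2)·1+(-2)·0 = 2
  [I]: (-1)·0+(2)·0+(-2)·0 = 0
  [T]: (-1)·-3+(2)·0+(-2)·1 = 1
  [M]: (-1)·1+(2)·0+(-2)·0 = -1
⇒ Θ^2 T M^-1

{"Θ": 2, "I": 0, "T": 1, "M": -1}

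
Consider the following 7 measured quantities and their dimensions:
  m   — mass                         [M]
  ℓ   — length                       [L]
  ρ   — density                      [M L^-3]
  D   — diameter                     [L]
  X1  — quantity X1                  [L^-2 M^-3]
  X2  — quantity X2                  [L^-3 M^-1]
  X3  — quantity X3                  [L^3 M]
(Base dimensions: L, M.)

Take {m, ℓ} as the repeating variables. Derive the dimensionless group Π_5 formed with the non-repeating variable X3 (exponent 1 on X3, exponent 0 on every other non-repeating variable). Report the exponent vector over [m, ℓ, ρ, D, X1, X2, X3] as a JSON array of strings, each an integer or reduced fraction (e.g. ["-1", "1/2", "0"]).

["-1", "-3", "0", "0", "0", "0", "1"]

Exponent matrix [L,M] × [m,ℓ,ρ,D,X1,X2,X3]:
  L: [ 0  1 -3  1 -2 -3  3]
  M: [ 1  0  1  0 -3 -1  1]
Echelon form has 2 nonzero rows (pivots: m,ℓ)
Repeat: m,ℓ; free: ρ,D,X1,X2,X3
RREF:
  r0: [   1    0    1    0   -3   -1    1]
  r1: [   0    1   -3    1   -2   -3    3]
Fix exponent of X3 at 1, ρ at 0, D at 0, X1 at 0, X2 at 0; solve each RREF row for its pivot's exponent:
  r0: exp(m) + (1)·1 = 0 ⇒ exp(m) = -1
  r1: exp(ℓ) + (3)·1 = 0 ⇒ exp(ℓ) = -3
Π_5 = m^-1 · ℓ^-3 · X3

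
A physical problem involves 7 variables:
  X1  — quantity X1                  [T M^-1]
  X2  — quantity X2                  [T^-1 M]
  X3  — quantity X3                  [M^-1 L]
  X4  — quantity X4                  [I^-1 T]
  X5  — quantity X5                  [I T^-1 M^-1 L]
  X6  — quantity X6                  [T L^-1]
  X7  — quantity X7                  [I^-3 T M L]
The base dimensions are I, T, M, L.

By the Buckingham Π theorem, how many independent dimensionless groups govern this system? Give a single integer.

4

Exponent matrix [I,T,M,L] × [X1,X2,X3,X4,X5,X6,X7]:
  I: [ 0  0  0 -1  1  0 -3]
  T: [ 1 -1  0  1 -1  1  1]
  M: [-1  1 -1  0 -1  0  1]
  L: [ 0  0  1  0  1 -1  1]
RREF → pivots at {X1,X3,X4} ⇒ r = 3
Π count = n − r = 7 − 3 = 4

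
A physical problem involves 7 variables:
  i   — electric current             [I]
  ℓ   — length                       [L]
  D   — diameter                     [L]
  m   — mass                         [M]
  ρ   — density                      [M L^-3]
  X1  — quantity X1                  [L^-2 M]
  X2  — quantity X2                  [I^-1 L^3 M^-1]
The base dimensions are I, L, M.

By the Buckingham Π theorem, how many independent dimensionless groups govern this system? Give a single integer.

4

Write exponents as rows I,L,M / cols i,ℓ,D,m,ρ,X1,X2:
  I: [ 1  0  0  0  0  0 -1]
  L: [ 0  1  1  0 -3 -2  3]
  M: [ 0  0  0  1  1  1 -1]
RREF → pivots at {i,ℓ,m} ⇒ r = 3
n=7, r=3 ⇒ 4 dimensionless groups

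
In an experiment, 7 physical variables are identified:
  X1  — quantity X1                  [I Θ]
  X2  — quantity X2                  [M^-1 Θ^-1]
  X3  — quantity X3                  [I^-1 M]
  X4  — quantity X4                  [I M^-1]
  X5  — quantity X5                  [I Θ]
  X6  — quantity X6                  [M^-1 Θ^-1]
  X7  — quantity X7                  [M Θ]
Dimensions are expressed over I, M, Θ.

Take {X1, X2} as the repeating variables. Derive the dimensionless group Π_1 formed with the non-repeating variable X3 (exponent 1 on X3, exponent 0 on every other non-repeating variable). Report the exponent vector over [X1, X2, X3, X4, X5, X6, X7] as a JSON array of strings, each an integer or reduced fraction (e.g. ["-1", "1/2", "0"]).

["1", "1", "1", "0", "0", "0", "0"]

Write exponents as rows I,M,Θ / cols X1,X2,X3,X4,X5,X6,X7:
  I: [ 1  0 -1  1  1  0  0]
  M: [ 0 -1  1 -1  0 -1  1]
  Θ: [ 1 -1  0  0  1 -1  1]
Echelon form has 2 nonzero rows (pivots: X1,X2)
Pivot set = {X1,X2}, free = {X3,X4,X5,X6,X7}
RREF:
  r0: [   1    0   -1    1    1    0    0]
  r1: [   0    1   -1    1    0    1   -1]
  r2: [   0    0    0    0    0    0    0]
Fix exponent of X3 at 1, X4 at 0, X5 at 0, X6 at 0, X7 at 0; solve each RREF row for its pivot's exponent:
  r0: exp(X1) + (-1)·1 = 0 ⇒ exp(X1) = 1
  r1: exp(X2) + (-1)·1 = 0 ⇒ exp(X2) = 1
Π_1 = X1 · X2 · X3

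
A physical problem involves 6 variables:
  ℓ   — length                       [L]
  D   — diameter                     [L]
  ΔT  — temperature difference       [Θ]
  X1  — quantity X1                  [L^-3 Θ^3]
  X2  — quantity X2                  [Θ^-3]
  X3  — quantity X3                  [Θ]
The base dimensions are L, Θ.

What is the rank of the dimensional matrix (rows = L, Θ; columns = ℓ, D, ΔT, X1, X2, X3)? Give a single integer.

2

Exponent matrix [L,Θ] × [ℓ,D,ΔT,X1,X2,X3]:
  L: [ 1  1  0 -3  0  0]
  Θ: [ 0  0  1  3 -3  1]
Echelon form has 2 nonzero rows (pivots: ℓ,ΔT)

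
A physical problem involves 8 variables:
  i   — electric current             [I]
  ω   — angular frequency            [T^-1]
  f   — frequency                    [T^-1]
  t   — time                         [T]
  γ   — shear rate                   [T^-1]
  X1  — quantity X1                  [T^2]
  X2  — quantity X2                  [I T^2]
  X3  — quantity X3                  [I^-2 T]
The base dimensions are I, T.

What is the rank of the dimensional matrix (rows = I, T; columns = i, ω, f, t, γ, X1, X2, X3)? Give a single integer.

Exponent matrix [I,T] × [i,ω,f,t,γ,X1,X2,X3]:
  I: [ 1  0  0  0  0  0  1 -2]
  T: [ 0 -1 -1  1 -1  2  2  1]
RREF → pivots at {i,ω} ⇒ r = 2

2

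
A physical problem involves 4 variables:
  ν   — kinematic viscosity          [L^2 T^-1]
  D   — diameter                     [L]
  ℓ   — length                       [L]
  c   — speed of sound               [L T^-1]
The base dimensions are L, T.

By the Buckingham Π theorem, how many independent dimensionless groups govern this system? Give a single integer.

Dimensional matrix (L×T by ν×D×ℓ×c):
  L: [ 2  1  1  1]
  T: [-1  0  0 -1]
Row reduction gives pivot columns ν,D; rank = 2
n=4, r=2 ⇒ 2 dimensionless groups

2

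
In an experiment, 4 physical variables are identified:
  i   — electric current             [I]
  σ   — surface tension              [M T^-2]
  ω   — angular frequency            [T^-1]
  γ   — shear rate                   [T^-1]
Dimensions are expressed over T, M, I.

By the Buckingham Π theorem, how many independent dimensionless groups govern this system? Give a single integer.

1

Dimensional matrix (T×M×I by i×σ×ω×γ):
  T: [ 0 -2 -1 -1]
  M: [ 0  1  0  0]
  I: [ 1  0  0  0]
Echelon form has 3 nonzero rows (pivots: i,σ,ω)
Π count = n − r = 4 − 3 = 1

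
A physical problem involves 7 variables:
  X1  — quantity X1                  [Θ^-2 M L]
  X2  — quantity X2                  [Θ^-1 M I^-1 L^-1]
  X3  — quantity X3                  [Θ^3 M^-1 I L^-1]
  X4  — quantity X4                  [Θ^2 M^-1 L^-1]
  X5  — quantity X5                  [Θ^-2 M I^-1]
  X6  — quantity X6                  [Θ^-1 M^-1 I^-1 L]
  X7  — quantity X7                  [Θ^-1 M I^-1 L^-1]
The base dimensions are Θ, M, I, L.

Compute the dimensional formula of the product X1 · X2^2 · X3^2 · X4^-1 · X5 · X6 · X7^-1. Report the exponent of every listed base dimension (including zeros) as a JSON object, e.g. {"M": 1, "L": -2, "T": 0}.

Exponent matrix [Θ,M,I,L] × [X1,X2,X3,X4,X5,X6,X7]:
  Θ: [-2 -1  3  2 -2 -1 -1]
  M: [ 1  1 -1 -1  1 -1  1]
  I: [ 0 -1  1  0 -1 -1 -1]
  L: [ 1 -1 -1 -1  0  1 -1]
  [Θ]: (1)·-2+(2)·-1+(2)·3+(-1)·2+(1)·-2+(1)·-1+(-1)·-1 = -2
  [M]: (1)·1+(2)·1+(2)·-1+(-1)·-1+(1)·1+(1)·-1+(-1)·1 = 1
  [I]: (1)·0+(2)·-1+(2)·1+(-1)·0+(1)·-1+(1)·-1+(-1)·-1 = -1
  [L]: (1)·1+(2)·-1+(2)·-1+(-1)·-1+(1)·0+(1)·1+(-1)·-1 = 0
⇒ Θ^-2 M I^-1

{"Θ": -2, "M": 1, "I": -1, "L": 0}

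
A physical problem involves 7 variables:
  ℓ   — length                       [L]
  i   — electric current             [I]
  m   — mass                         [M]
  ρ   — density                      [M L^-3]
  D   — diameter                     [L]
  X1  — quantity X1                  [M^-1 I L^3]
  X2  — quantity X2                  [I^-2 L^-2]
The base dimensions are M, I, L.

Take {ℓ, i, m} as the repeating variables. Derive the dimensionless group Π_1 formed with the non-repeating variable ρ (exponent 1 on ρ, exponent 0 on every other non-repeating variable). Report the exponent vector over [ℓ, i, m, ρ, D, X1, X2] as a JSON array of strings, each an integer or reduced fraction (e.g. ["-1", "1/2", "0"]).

["3", "0", "-1", "1", "0", "0", "0"]

Exponent matrix [M,I,L] × [ℓ,i,m,ρ,D,X1,X2]:
  M: [ 0  0  1  1  0 -1  0]
  I: [ 0  1  0  0  0  1 -2]
  L: [ 1  0  0 -3  1  3 -2]
RREF → pivots at {ℓ,i,m} ⇒ r = 3
Repeat: ℓ,i,m; free: ρ,D,X1,X2
RREF:
  r0: [   1    0    0   -3    1    3   -2]
  r1: [   0    1    0    0    0    1   -2]
  r2: [   0    0    1    1    0   -1    0]
Fix exponent of ρ at 1, D at 0, X1 at 0, X2 at 0; solve each RREF row for its pivot's exponent:
  r0: exp(ℓ) + (-3)·1 = 0 ⇒ exp(ℓ) = 3
  r1: exp(i) + (0)·1 = 0 ⇒ exp(i) = 0
  r2: exp(m) + (1)·1 = 0 ⇒ exp(m) = -1
Π_1 = ℓ^3 · m^-1 · ρ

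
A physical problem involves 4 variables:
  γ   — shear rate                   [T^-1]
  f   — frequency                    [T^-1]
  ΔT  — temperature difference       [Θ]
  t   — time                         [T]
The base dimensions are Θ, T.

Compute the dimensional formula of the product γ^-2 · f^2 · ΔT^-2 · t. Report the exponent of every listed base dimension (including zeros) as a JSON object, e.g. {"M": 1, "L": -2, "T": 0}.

Dimensional matrix (Θ×T by γ×f×ΔT×t):
  Θ: [ 0  0  1  0]
  T: [-1 -1  0  1]
  [Θ]: (-2)·0+(2)·0+(-2)·1+(1)·0 = -2
  [T]: (-2)·-1+(2)·-1+(-2)·0+(1)·1 = 1
⇒ Θ^-2 T

{"Θ": -2, "T": 1}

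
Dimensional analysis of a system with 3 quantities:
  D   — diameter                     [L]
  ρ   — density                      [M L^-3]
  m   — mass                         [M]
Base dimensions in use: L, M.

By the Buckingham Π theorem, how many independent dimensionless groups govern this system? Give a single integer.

Exponent matrix [L,M] × [D,ρ,m]:
  L: [ 1 -3  0]
  M: [ 0  1  1]
RREF → pivots at {D,ρ} ⇒ r = 2
Π count = n − r = 3 − 2 = 1

1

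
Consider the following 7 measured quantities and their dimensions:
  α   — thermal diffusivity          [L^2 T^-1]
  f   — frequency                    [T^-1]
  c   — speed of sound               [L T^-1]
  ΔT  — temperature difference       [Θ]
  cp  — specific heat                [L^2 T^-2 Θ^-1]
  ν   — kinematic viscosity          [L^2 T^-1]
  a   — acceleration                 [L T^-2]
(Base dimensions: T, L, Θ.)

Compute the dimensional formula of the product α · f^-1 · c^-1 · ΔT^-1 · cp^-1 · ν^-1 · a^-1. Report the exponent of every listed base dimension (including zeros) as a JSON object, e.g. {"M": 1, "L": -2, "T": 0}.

{"T": 6, "L": -4, "Θ": 0}

Dimensional matrix (T×L×Θ by α×f×c×ΔT×cp×ν×a):
  T: [-1 -1 -1  0 -2 -1 -2]
  L: [ 2  0  1  0  2  2  1]
  Θ: [ 0  0  0  1 -1  0  0]
  [T]: (1)·-1+(-1)·-1+(-1)·-1+(-1)·0+(-1)·-2+(-1)·-1+(-1)·-2 = 6
  [L]: (1)·2+(-1)·0+(-1)·1+(-1)·0+(-1)·2+(-1)·2+(-1)·1 = -4
  [Θ]: (1)·0+(-1)·0+(-1)·0+(-1)·1+(-1)·-1+(-1)·0+(-1)·0 = 0
⇒ T^6 L^-4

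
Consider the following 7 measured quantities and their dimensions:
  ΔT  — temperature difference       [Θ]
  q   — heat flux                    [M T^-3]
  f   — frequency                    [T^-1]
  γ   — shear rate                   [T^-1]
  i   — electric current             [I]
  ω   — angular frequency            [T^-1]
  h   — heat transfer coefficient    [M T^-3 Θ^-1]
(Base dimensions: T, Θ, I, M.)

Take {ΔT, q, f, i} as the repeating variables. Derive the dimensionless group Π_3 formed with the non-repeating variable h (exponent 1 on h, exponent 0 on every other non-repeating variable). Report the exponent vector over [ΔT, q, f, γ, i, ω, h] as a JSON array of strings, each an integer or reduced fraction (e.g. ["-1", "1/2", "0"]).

Write exponents as rows T,Θ,I,M / cols ΔT,q,f,γ,i,ω,h:
  T: [ 0 -3 -1 -1  0 -1 -3]
  Θ: [ 1  0  0  0  0  0 -1]
  I: [ 0  0  0  0  1  0  0]
  M: [ 0  1  0  0  0  0  1]
RREF → pivots at {ΔT,q,f,i} ⇒ r = 4
Repeat: ΔT,q,f,i; free: γ,ω,h
RREF:
  r0: [   1    0    0    0    0    0   -1]
  r1: [   0    1    0    0    0    0    1]
  r2: [   0    0    1    1    0    1    0]
  r3: [   0    0    0    0    1    0    0]
Fix exponent of h at 1, γ at 0, ω at 0; solve each RREF row for its pivot's exponent:
  r0: exp(ΔT) + (-1)·1 = 0 ⇒ exp(ΔT) = 1
  r1: exp(q) + (1)·1 = 0 ⇒ exp(q) = -1
  r2: exp(f) + (0)·1 = 0 ⇒ exp(f) = 0
  r3: exp(i) + (0)·1 = 0 ⇒ exp(i) = 0
Π_3 = ΔT · q^-1 · h

["1", "-1", "0", "0", "0", "0", "1"]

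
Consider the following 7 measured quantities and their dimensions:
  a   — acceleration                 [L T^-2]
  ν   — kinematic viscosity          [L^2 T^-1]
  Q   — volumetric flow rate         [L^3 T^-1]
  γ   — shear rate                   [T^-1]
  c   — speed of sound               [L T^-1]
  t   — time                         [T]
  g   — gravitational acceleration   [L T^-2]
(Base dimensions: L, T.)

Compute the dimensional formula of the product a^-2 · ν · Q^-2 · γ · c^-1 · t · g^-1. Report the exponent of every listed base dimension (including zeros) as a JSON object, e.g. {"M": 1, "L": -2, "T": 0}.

{"L": -8, "T": 8}

Dimensional matrix (L×T by a×ν×Q×γ×c×t×g):
  L: [ 1  2  3  0  1  0  1]
  T: [-2 -1 -1 -1 -1  1 -2]
  [L]: (-2)·1+(1)·2+(-2)·3+(1)·0+(-1)·1+(1)·0+(-1)·1 = -8
  [T]: (-2)·-2+(1)·-1+(-2)·-1+(1)·-1+(-1)·-1+(1)·1+(-1)·-2 = 8
⇒ L^-8 T^8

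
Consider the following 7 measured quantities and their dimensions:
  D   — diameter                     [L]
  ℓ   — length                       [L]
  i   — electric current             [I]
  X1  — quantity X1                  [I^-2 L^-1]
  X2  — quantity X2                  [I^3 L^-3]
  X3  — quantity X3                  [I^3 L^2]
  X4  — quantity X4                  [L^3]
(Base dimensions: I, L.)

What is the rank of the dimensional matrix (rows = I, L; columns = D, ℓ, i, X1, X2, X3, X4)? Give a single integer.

Dimensional matrix (I×L by D×ℓ×i×X1×X2×X3×X4):
  I: [ 0  0  1 -2  3  3  0]
  L: [ 1  1  0 -1 -3  2  3]
RREF → pivots at {D,i} ⇒ r = 2

2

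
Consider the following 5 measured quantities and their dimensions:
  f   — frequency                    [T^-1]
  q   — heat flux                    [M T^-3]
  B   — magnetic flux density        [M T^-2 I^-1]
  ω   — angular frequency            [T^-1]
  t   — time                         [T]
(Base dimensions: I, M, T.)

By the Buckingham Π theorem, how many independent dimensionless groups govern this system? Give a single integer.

Dimensional matrix (I×M×T by f×q×B×ω×t):
  I: [ 0  0 -1  0  0]
  M: [ 0  1  1  0  0]
  T: [-1 -3 -2 -1  1]
RREF → pivots at {f,q,B} ⇒ r = 3
Π count = n − r = 5 − 3 = 2

2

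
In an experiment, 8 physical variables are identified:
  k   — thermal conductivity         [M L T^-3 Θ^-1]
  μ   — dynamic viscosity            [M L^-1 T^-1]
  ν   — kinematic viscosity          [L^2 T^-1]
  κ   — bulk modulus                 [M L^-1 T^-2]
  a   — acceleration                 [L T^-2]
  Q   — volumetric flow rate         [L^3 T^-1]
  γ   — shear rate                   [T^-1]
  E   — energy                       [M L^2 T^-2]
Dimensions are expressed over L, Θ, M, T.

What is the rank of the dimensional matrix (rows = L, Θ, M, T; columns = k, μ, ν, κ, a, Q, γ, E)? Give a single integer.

Write exponents as rows L,Θ,M,T / cols k,μ,ν,κ,a,Q,γ,E:
  L: [ 1 -1  2 -1  1  3  0  2]
  Θ: [-1  0  0  0  0  0  0  0]
  M: [ 1  1  0  1  0  0  0  1]
  T: [-3 -1 -1 -2 -2 -1 -1 -2]
RREF → pivots at {k,μ,ν,κ} ⇒ r = 4

4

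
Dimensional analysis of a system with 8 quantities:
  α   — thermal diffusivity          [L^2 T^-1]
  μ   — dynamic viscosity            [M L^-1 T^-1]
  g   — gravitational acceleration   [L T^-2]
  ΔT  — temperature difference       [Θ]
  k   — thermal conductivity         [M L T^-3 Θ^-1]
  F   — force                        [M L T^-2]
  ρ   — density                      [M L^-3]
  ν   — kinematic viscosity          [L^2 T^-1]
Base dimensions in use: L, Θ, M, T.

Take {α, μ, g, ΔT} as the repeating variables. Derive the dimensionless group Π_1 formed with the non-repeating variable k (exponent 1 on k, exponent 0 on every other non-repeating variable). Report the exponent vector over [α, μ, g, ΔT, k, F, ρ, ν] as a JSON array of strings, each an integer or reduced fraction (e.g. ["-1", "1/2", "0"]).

["-2/3", "-1", "-2/3", "1", "1", "0", "0", "0"]

Write exponents as rows L,Θ,M,T / cols α,μ,g,ΔT,k,F,ρ,ν:
  L: [ 2 -1  1  0  1  1 -3  2]
  Θ: [ 0  0  0  1 -1  0  0  0]
  M: [ 0  1  0  0  1  1  1  0]
  T: [-1 -1 -2  0 -3 -2  0 -1]
RREF → pivots at {α,μ,g,ΔT} ⇒ r = 4
Repeat: α,μ,g,ΔT; free: k,F,ρ,ν
RREF:
  r0: [   1    0    0    0  2/3    1   -1    1]
  r1: [   0    1    0    0    1    1    1    0]
  r2: [   0    0    1    0  2/3    0    0    0]
  r3: [   0    0    0    1   -1    0    0    0]
Fix exponent of k at 1, F at 0, ρ at 0, ν at 0; solve each RREF row for its pivot's exponent:
  r0: exp(α) + (2/3)·1 = 0 ⇒ exp(α) = -2/3
  r1: exp(μ) + (1)·1 = 0 ⇒ exp(μ) = -1
  r2: exp(g) + (2/3)·1 = 0 ⇒ exp(g) = -2/3
  r3: exp(ΔT) + (-1)·1 = 0 ⇒ exp(ΔT) = 1
Π_1 = α^(-2/3) · μ^-1 · g^(-2/3) · ΔT · k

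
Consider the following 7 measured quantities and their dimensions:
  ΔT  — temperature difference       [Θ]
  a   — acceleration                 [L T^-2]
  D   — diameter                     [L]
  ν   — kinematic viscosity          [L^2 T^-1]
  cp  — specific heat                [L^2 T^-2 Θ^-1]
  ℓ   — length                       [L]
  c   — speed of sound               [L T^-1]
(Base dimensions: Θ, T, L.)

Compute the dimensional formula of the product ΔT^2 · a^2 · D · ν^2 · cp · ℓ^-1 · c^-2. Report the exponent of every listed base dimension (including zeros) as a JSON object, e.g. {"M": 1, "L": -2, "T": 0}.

{"Θ": 1, "T": -6, "L": 6}

Dimensional matrix (Θ×T×L by ΔT×a×D×ν×cp×ℓ×c):
  Θ: [ 1  0  0  0 -1  0  0]
  T: [ 0 -2  0 -1 -2  0 -1]
  L: [ 0  1  1  2  2  1  1]
  [Θ]: (2)·1+(2)·0+(1)·0+(2)·0+(1)·-1+(-1)·0+(-2)·0 = 1
  [T]: (2)·0+(2)·-2+(1)·0+(2)·-1+(1)·-2+(-1)·0+(-2)·-1 = -6
  [L]: (2)·0+(2)·1+(1)·1+(2)·2+(1)·2+(-1)·1+(-2)·1 = 6
⇒ Θ T^-6 L^6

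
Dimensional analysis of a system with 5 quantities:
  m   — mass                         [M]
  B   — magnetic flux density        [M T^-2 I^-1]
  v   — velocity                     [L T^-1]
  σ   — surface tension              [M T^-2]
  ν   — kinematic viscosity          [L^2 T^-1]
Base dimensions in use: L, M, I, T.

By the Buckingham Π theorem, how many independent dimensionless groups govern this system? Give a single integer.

Exponent matrix [L,M,I,T] × [m,B,v,σ,ν]:
  L: [ 0  0  1  0  2]
  M: [ 1  1  0  1  0]
  I: [ 0 -1  0  0  0]
  T: [ 0 -2 -1 -2 -1]
RREF → pivots at {m,B,v,σ} ⇒ r = 4
Π count = n − r = 5 − 4 = 1

1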